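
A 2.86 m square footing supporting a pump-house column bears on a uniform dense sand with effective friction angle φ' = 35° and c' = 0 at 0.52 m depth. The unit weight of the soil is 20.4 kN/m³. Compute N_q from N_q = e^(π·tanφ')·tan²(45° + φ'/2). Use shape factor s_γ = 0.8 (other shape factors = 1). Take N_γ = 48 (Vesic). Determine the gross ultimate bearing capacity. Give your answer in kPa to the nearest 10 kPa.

q_ult ≈ 1470 kPa

tan35° = 0.7002, so N_q = e^(π×0.7002)·tan²(62.5°) = 9.023 × 3.69 = 33.3.
Effective surcharge at the founding depth q = γ·D_f = 20.4 × 0.52 = 10.608 kPa.
q_ult = q·N_q + 0.5·γ·B·N_γ·s_γ
     = 10.608 × 33.296 + 0.5 × 20.4 × 2.86 × 48 × 0.8
     = 353.2 + 1120.2 = 1473.4 kPa.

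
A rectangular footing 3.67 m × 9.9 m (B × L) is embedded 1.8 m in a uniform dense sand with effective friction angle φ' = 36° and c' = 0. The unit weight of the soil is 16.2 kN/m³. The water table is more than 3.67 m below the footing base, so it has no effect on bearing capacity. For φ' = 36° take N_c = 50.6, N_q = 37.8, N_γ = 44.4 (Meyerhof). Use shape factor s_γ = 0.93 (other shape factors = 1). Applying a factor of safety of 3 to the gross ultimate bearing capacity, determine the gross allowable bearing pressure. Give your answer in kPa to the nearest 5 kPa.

Overburden at base level: q = 16.2 × 1.8 = 29.16 kPa.
Surcharge term q·N_q = 29.16 × 37.8 = 1102.2 kPa; self-weight term 0.5·γ·B·N_γ·s_γ = 0.5 × 16.2 × 3.67 × 44.4 × 0.93 = 1227.5 kPa.
q_ult = 1102.2 + 1227.5 = 2329.7 kPa.
q_all = q_ult / FS = 2329.7 / 3 = 776.58 kPa.

q_all ≈ 775 kPa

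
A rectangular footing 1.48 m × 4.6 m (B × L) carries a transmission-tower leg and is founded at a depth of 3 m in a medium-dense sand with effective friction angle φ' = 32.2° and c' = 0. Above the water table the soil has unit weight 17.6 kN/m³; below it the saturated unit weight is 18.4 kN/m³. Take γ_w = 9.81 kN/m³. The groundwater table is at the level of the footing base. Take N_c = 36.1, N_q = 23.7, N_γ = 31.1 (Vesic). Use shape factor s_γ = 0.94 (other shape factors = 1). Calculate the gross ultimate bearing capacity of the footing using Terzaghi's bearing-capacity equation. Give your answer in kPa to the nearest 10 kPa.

q_ult ≈ 1440 kPa

Overburden at base level: q = 17.6 × 3 = 52.8 kPa.
Below the base the soil is submerged, so the ½γBN_γ term uses γ' = 18.4 − 9.81 = 8.59 kN/m³.
Surcharge term q·N_q = 52.8 × 23.7 = 1251.4 kPa; self-weight term 0.5·γ·B·N_γ·s_γ = 0.5 × 8.59 × 1.48 × 31.1 × 0.94 = 185.83 kPa.
q_ult = 1251.4 + 185.83 = 1437.2 kPa.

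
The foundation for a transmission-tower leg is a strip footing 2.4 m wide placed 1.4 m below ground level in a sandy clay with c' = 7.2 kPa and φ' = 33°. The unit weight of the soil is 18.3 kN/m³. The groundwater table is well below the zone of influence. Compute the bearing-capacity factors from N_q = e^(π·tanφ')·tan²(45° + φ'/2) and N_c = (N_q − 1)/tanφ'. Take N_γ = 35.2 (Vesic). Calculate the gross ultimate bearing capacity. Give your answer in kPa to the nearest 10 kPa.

q_ult ≈ 1720 kPa

tan33° = 0.6494, so N_q = e^(π×0.6494)·tan²(61.5°) = 7.692 × 3.392 = 26.09.
N_c = (26.09 − 1)/tan33° = 38.64.
Effective surcharge at the founding depth q = γ·D_f = 18.3 × 1.4 = 25.62 kPa.
q_ult = c·N_c + q·N_q + 0.5·γ·B·N_γ
     = 7.2 × 38.638 + 25.62 × 26.092 + 0.5 × 18.3 × 2.4 × 35.2
     = 278.2 + 668.48 + 772.99 = 1719.7 kPa.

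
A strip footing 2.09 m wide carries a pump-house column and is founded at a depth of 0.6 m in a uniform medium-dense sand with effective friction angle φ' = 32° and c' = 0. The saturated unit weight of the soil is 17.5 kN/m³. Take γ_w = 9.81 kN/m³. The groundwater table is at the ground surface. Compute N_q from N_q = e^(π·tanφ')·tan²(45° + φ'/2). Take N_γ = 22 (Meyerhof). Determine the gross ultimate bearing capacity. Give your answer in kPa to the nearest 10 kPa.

tan32° = 0.6249, so N_q = e^(π×0.6249)·tan²(61°) = 7.121 × 3.255 = 23.18.
Water table at ground surface, so effective unit weight γ' = 17.5 − 9.81 = 7.69 kN/m³ is used throughout; overburden q = 7.69 × 0.6 = 4.614 kPa; the same γ' applies in the ½γBN_γ term.
Surcharge term q·N_q = 4.614 × 23.177 = 106.94 kPa; self-weight term 0.5·γ·B·N_γ = 0.5 × 7.69 × 2.09 × 22 = 176.79 kPa.
q_ult = 106.94 + 176.79 = 283.73 kPa.

q_ult ≈ 280 kPa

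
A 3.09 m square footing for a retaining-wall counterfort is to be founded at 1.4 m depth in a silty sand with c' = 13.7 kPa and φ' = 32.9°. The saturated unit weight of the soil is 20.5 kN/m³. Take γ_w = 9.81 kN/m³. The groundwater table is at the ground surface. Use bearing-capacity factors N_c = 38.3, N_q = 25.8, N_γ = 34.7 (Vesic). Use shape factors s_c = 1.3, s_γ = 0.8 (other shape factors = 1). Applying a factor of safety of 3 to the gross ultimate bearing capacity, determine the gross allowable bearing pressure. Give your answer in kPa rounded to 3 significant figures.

γ' = 20.5 − 9.81 = 10.69 kN/m³ (submerged throughout). q = 10.69 × 1.4 = 14.966 kPa; the same γ' applies in the ½γBN_γ term.
c·N_c·s_c = 13.7 × 38.3 × 1.3 = 682.12 kPa
q·N_q = 14.966 × 25.8 = 386.12 kPa
0.5·γ·B·N_γ·s_γ = 0.5 × 10.69 × 3.09 × 34.7 × 0.8 = 458.49 kPa
q_ult = 682.12 + 386.12 + 458.49 = 1526.7 kPa.
q_all = q_ult / FS = 1526.7 / 3 = 508.91 kPa.

q_all ≈ 509 kPa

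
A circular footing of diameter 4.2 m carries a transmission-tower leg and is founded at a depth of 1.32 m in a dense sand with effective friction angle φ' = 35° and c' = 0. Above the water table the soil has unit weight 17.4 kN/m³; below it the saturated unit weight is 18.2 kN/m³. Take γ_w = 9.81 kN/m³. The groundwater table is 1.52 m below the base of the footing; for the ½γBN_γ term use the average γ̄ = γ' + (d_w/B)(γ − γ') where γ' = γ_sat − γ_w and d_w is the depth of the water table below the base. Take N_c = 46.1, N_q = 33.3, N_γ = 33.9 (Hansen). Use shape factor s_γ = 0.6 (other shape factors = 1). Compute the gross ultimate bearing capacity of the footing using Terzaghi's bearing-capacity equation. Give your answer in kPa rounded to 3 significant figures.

Overburden at base level: q = 17.4 × 1.32 = 22.968 kPa.
The water table is 1.52 m below the base (< B = 4.2 m), so the ½γBN_γ term uses γ̄ = γ' + (d_w/B)(γ − γ') = 8.39 + (1.52/4.2)(17.4 − 8.39) = 11.651 kN/m³.
Surcharge term q·N_q = 22.968 × 33.3 = 764.83 kPa; self-weight term 0.5·γ·B·N_γ·s_γ = 0.5 × 11.651 × 4.2 × 33.9 × 0.6 = 497.65 kPa.
q_ult = 764.83 + 497.65 = 1262.5 kPa.

q_ult ≈ 1260 kPa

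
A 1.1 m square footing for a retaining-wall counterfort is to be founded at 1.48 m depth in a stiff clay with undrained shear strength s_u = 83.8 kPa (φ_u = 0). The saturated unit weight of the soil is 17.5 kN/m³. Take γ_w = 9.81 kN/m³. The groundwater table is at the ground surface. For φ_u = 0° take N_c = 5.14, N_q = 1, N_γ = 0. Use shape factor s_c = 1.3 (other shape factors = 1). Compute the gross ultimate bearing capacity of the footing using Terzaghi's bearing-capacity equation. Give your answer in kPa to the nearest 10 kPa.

q_ult ≈ 570 kPa

Water table at ground surface, so effective unit weight γ' = 17.5 − 9.81 = 7.69 kN/m³ is used throughout; overburden q = 7.69 × 1.48 = 11.381 kPa.
Cohesion term c·N_c·s_c = 83.8 × 5.14 × 1.3 = 559.95 kPa; surcharge term q·N_q = 11.381 × 1 = 11.381 kPa.
q_ult = 559.95 + 11.381 = 571.33 kPa.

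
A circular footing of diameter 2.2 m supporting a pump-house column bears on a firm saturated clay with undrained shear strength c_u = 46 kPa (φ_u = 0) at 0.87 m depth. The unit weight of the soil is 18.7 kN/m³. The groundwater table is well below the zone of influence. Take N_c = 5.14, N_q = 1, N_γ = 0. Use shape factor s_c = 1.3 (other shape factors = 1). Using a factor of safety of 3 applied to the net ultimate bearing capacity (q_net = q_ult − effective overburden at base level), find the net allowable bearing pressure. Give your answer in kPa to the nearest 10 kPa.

q = γ·D_f = 18.7 × 0.87 = 16.269 kPa.
c·N_c·s_c = 46 × 5.14 × 1.3 = 307.37 kPa
q·N_q = 16.269 × 1 = 16.269 kPa
q_ult = 307.37 + 16.269 = 323.64 kPa.
Net ultimate: q_net = 323.64 − 16.269 = 307.37 kPa.
q_all(net) = 307.37 / 3 = 102.46 kPa.

q_all(net) ≈ 100 kPa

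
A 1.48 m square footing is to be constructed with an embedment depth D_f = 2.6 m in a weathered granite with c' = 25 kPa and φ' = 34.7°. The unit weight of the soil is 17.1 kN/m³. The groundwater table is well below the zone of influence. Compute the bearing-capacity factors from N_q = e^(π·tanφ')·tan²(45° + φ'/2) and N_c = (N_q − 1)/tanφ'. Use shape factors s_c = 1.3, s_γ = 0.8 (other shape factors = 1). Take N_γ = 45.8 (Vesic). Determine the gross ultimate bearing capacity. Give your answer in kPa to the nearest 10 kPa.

q_ult ≈ 3350 kPa

tan34.7° = 0.6924, so N_q = e^(π×0.6924)·tan²(62.35°) = 8.805 × 3.643 = 32.08.
N_c = (32.08 − 1)/tan34.7° = 44.89.
Effective surcharge at the founding depth q = γ·D_f = 17.1 × 2.6 = 44.46 kPa.
q_ult = c·N_c·s_c + q·N_q + 0.5·γ·B·N_γ·s_γ
     = 25 × 44.886 × 1.3 + 44.46 × 32.081 + 0.5 × 17.1 × 1.48 × 45.8 × 0.8
     = 1458.8 + 1426.3 + 463.64 = 3348.8 kPa.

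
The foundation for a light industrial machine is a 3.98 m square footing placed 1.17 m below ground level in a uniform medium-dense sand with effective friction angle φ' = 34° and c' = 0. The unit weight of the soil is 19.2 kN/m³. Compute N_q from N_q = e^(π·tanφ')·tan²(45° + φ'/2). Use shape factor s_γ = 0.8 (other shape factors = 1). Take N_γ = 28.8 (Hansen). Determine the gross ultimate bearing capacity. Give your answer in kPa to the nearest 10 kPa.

q_ult ≈ 1540 kPa

tan34° = 0.6745, so N_q = e^(π×0.6745)·tan²(62°) = 8.323 × 3.537 = 29.44.
Effective surcharge at the founding depth q = γ·D_f = 19.2 × 1.17 = 22.464 kPa.
q_ult = q·N_q + 0.5·γ·B·N_γ·s_γ
     = 22.464 × 29.44 + 0.5 × 19.2 × 3.98 × 28.8 × 0.8
     = 661.34 + 880.31 = 1541.6 kPa.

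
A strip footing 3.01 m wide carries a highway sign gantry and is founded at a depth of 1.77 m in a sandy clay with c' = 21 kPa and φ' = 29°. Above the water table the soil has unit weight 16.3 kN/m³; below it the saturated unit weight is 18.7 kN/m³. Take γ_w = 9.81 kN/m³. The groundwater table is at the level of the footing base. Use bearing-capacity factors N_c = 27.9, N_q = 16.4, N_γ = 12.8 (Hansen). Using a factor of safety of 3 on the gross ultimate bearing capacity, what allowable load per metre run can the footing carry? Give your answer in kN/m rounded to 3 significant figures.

Overburden at base level: q = 16.3 × 1.77 = 28.851 kPa.
Below the base the soil is submerged, so the ½γBN_γ term uses γ' = 18.7 − 9.81 = 8.89 kN/m³.
Cohesion term c·N_c = 21 × 27.9 = 585.9 kPa; surcharge term q·N_q = 28.851 × 16.4 = 473.16 kPa; self-weight term 0.5·γ·B·N_γ = 0.5 × 8.89 × 3.01 × 12.8 = 171.26 kPa.
q_ult = 585.9 + 473.16 + 171.26 = 1230.3 kPa.
Gross allowable pressure q_all = 1230.3 / 3 = 410.1 kPa.
Allowable wall load = q_all × B = 410.1 × 3.01 = 1234.4 kN per metre run.

≈ 1230 kN/m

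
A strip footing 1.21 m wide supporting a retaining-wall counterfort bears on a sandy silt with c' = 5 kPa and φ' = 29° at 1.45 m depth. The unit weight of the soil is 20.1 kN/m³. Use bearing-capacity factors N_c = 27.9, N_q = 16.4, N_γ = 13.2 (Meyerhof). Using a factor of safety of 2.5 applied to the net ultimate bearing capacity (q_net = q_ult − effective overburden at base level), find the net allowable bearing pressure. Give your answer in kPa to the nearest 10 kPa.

q_all(net) ≈ 300 kPa

q = γ·D_f = 20.1 × 1.45 = 29.145 kPa.
c·N_c = 5 × 27.9 = 139.5 kPa
q·N_q = 29.145 × 16.4 = 477.98 kPa
0.5·γ·B·N_γ = 0.5 × 20.1 × 1.21 × 13.2 = 160.52 kPa
q_ult = 139.5 + 477.98 + 160.52 = 778 kPa.
Net ultimate: q_net = 778 − 29.145 = 748.85 kPa.
q_all(net) = 748.85 / 2.5 = 299.54 kPa.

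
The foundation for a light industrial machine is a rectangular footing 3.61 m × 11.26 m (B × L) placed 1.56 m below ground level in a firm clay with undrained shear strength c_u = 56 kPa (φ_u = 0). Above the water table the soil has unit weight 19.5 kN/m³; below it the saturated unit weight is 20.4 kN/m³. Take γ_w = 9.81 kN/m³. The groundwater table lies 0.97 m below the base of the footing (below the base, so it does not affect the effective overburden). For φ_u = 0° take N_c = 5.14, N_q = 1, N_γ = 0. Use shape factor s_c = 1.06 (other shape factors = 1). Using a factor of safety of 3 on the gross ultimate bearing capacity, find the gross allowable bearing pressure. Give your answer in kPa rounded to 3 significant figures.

Effective surcharge at the founding depth q = γ·D_f = 19.5 × 1.56 = 30.42 kPa.
q_ult = c·N_c·s_c + q·N_q
     = 56 × 5.14 × 1.06 + 30.42 × 1
     = 305.11 + 30.42 = 335.53 kPa.
q_all = 335.53 / 3 = 111.84 kPa.

q_all ≈ 112 kPa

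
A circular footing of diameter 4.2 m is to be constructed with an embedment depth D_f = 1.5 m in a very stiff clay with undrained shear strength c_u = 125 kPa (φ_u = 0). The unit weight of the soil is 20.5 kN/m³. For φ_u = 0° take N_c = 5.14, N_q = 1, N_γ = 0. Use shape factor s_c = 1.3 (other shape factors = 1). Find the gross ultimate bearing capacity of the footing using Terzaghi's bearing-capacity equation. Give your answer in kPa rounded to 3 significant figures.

Effective surcharge at the founding depth q = γ·D_f = 20.5 × 1.5 = 30.75 kPa.
q_ult = c·N_c·s_c + q·N_q
     = 125 × 5.14 × 1.3 + 30.75 × 1
     = 835.25 + 30.75 = 866 kPa.

q_ult ≈ 866 kPa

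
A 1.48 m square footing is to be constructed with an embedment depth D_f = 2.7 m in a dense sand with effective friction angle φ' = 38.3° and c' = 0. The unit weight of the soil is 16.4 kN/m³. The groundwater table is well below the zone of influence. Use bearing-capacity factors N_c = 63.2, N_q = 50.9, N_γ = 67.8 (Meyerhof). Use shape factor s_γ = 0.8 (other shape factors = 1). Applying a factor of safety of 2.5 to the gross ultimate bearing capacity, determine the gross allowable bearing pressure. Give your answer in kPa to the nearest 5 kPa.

q = γ·D_f = 16.4 × 2.7 = 44.28 kPa.
q·N_q = 44.28 × 50.9 = 2253.9 kPa
0.5·γ·B·N_γ·s_γ = 0.5 × 16.4 × 1.48 × 67.8 × 0.8 = 658.26 kPa
q_ult = 2253.9 + 658.26 = 2912.1 kPa.
q_all = q_ult / FS = 2912.1 / 2.5 = 1164.8 kPa.

q_all ≈ 1165 kPa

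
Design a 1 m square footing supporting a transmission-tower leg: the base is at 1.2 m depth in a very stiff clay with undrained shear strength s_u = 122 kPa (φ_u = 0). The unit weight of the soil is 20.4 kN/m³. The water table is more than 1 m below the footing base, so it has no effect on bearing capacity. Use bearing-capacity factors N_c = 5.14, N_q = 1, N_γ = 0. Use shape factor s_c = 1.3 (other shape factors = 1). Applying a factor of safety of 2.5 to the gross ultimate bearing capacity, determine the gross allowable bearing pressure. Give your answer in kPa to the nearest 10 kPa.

q = γ·D_f = 20.4 × 1.2 = 24.48 kPa.
c·N_c·s_c = 122 × 5.14 × 1.3 = 815.2 kPa
q·N_q = 24.48 × 1 = 24.48 kPa
q_ult = 815.2 + 24.48 = 839.68 kPa.
q_all = q_ult / FS = 839.68 / 2.5 = 335.87 kPa.

q_all ≈ 340 kPa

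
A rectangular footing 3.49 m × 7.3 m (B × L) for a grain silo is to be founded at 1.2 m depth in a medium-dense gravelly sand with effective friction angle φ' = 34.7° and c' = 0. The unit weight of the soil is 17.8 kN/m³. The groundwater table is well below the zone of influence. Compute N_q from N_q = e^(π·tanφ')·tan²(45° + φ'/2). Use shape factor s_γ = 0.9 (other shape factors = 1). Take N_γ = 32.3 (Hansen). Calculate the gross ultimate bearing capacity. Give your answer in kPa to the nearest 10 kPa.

q_ult ≈ 1590 kPa

tan34.7° = 0.6924, so N_q = e^(π×0.6924)·tan²(62.35°) = 8.805 × 3.643 = 32.08.
q = γ·D_f = 17.8 × 1.2 = 21.36 kPa.
q·N_q = 21.36 × 32.081 = 685.24 kPa
0.5·γ·B·N_γ·s_γ = 0.5 × 17.8 × 3.49 × 32.3 × 0.9 = 902.94 kPa
q_ult = 685.24 + 902.94 = 1588.2 kPa.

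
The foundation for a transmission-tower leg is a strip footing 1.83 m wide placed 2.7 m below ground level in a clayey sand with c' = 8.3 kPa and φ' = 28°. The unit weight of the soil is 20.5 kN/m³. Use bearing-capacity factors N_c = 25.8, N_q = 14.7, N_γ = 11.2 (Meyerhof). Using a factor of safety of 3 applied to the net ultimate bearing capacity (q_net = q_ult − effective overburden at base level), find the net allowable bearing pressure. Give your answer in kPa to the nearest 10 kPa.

q_all(net) ≈ 390 kPa

q = γ·D_f = 20.5 × 2.7 = 55.35 kPa.
c·N_c = 8.3 × 25.8 = 214.14 kPa
q·N_q = 55.35 × 14.7 = 813.64 kPa
0.5·γ·B·N_γ = 0.5 × 20.5 × 1.83 × 11.2 = 210.08 kPa
q_ult = 214.14 + 813.64 + 210.08 = 1237.9 kPa.
Net ultimate: q_net = 1237.9 − 55.35 = 1182.5 kPa.
q_all(net) = 1182.5 / 3 = 394.17 kPa.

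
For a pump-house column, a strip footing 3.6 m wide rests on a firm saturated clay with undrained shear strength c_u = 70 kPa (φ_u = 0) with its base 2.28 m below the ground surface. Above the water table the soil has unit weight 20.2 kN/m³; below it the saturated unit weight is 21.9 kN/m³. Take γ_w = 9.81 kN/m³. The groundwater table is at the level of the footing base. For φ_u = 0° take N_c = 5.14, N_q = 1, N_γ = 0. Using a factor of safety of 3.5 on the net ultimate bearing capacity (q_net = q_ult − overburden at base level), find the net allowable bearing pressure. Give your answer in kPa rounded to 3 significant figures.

Effective surcharge at the founding depth q = γ·D_f = 20.2 × 2.28 = 46.056 kPa.
q_ult = c·N_c + q·N_q
     = 70 × 5.14 + 46.056 × 1
     = 359.8 + 46.056 = 405.86 kPa.
q_net = 405.86 − 46.056 = 359.8 kPa.
q_all(net) = 359.8 / 3.5 = 102.8 kPa.

q_all(net) ≈ 103 kPa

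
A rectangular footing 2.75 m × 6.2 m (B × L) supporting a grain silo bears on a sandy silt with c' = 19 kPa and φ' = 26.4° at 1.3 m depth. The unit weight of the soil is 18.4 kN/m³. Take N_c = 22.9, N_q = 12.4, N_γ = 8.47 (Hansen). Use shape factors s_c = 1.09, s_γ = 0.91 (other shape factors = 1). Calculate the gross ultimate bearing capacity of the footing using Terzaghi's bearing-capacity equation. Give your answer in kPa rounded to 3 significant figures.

q_ult ≈ 966 kPa

Overburden at base level: q = 18.4 × 1.3 = 23.92 kPa.
Cohesion term c·N_c·s_c = 19 × 22.9 × 1.09 = 474.26 kPa; surcharge term q·N_q = 23.92 × 12.4 = 296.61 kPa; self-weight term 0.5·γ·B·N_γ·s_γ = 0.5 × 18.4 × 2.75 × 8.47 × 0.91 = 195 kPa.
q_ult = 474.26 + 296.61 + 195 = 965.87 kPa.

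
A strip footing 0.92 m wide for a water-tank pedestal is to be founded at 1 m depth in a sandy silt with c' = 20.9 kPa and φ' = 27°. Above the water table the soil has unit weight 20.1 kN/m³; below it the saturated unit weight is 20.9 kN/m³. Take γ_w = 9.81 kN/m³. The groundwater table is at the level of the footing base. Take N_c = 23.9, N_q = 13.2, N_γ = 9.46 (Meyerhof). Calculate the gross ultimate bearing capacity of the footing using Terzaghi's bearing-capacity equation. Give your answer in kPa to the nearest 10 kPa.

q_ult ≈ 810 kPa

Overburden at base level: q = 20.1 × 1 = 20.1 kPa.
Below the base the soil is submerged, so the ½γBN_γ term uses γ' = 20.9 − 9.81 = 11.09 kN/m³.
Cohesion term c·N_c = 20.9 × 23.9 = 499.51 kPa; surcharge term q·N_q = 20.1 × 13.2 = 265.32 kPa; self-weight term 0.5·γ·B·N_γ = 0.5 × 11.09 × 0.92 × 9.46 = 48.259 kPa.
q_ult = 499.51 + 265.32 + 48.259 = 813.09 kPa.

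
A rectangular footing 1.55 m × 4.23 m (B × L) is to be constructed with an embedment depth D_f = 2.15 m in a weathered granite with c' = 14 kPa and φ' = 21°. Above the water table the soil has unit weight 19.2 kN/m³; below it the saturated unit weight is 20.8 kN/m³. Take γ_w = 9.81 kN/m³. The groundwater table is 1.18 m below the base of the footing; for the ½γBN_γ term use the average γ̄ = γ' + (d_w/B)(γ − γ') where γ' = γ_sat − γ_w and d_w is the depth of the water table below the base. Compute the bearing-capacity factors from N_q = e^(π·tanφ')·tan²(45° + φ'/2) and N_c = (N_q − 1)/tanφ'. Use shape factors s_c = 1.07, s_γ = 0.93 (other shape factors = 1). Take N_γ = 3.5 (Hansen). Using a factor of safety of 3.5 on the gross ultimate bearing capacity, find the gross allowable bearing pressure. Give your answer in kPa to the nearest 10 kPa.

q_all ≈ 160 kPa

N_q = e^(π·tan21°)·tan²(55.5°) = 7.07; N_c = (N_q − 1)/tanφ' = 15.81.
Overburden at base level: q = 19.2 × 2.15 = 41.28 kPa.
The water table is 1.18 m below the base (< B = 1.55 m), so the ½γBN_γ term uses γ̄ = γ' + (d_w/B)(γ − γ') = 10.99 + (1.18/1.55)(19.2 − 10.99) = 17.24 kN/m³.
Cohesion term c·N_c·s_c = 14 × 15.815 × 1.07 = 236.91 kPa; surcharge term q·N_q = 41.28 × 7.0708 = 291.88 kPa; self-weight term 0.5·γ·B·N_γ·s_γ = 0.5 × 17.24 × 1.55 × 3.5 × 0.93 = 43.491 kPa.
q_ult = 236.91 + 291.88 + 43.491 = 572.28 kPa.
q_all = 572.28 / 3.5 = 163.51 kPa.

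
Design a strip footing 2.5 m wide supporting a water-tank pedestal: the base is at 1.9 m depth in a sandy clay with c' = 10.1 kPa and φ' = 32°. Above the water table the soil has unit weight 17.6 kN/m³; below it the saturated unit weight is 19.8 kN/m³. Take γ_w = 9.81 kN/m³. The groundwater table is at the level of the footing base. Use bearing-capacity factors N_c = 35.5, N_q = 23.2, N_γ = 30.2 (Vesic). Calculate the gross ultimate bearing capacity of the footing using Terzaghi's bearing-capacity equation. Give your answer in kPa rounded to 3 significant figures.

q_ult ≈ 1510 kPa

Effective surcharge at the founding depth q = γ·D_f = 17.6 × 1.9 = 33.44 kPa.
The water table coincides with the base, so in the self-weight term γ → γ' = 9.99 kN/m³.
q_ult = c·N_c + q·N_q + 0.5·γ·B·N_γ
     = 10.1 × 35.5 + 33.44 × 23.2 + 0.5 × 9.99 × 2.5 × 30.2
     = 358.55 + 775.81 + 377.12 = 1511.5 kPa.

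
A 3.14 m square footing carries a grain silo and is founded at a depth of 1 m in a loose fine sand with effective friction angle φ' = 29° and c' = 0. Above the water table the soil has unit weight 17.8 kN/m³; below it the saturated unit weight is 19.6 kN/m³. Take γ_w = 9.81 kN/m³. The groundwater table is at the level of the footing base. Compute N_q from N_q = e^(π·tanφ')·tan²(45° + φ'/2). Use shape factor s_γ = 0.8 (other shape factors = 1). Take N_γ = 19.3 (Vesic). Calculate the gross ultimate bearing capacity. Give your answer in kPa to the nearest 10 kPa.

q_ult ≈ 530 kPa

tan29° = 0.5543, so N_q = e^(π×0.5543)·tan²(59.5°) = 5.705 × 2.882 = 16.44.
Overburden at base level: q = 17.8 × 1 = 17.8 kPa.
Below the base the soil is submerged, so the ½γBN_γ term uses γ' = 19.6 − 9.81 = 9.79 kN/m³.
Surcharge term q·N_q = 17.8 × 16.443 = 292.69 kPa; self-weight term 0.5·γ·B·N_γ·s_γ = 0.5 × 9.79 × 3.14 × 19.3 × 0.8 = 237.32 kPa.
q_ult = 292.69 + 237.32 = 530.01 kPa.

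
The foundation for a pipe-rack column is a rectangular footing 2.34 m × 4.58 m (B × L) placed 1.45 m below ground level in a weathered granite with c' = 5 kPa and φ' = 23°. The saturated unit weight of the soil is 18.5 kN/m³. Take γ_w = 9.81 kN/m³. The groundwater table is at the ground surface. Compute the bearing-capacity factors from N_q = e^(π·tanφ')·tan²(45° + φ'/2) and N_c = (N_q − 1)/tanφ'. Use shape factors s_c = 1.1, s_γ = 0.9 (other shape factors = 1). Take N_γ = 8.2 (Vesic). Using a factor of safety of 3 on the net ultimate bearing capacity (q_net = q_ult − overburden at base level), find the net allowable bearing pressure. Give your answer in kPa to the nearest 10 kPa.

N_q = e^(π·tan23°)·tan²(56.5°) = 8.66; N_c = (N_q − 1)/tanφ' = 18.05.
Water table at ground surface, so effective unit weight γ' = 18.5 − 9.81 = 8.69 kN/m³ is used throughout; overburden q = 8.69 × 1.45 = 12.6 kPa; the same γ' applies in the ½γBN_γ term.
Cohesion term c·N_c·s_c = 5 × 18.049 × 1.1 = 99.267 kPa; surcharge term q·N_q = 12.6 × 8.6612 = 109.14 kPa; self-weight term 0.5·γ·B·N_γ·s_γ = 0.5 × 8.69 × 2.34 × 8.2 × 0.9 = 75.035 kPa.
q_ult = 99.267 + 109.14 + 75.035 = 283.44 kPa.
q_net = 283.44 − 12.6 = 270.84 kPa.
q_all(net) = 270.84 / 3 = 90.279 kPa.

q_all(net) ≈ 90 kPa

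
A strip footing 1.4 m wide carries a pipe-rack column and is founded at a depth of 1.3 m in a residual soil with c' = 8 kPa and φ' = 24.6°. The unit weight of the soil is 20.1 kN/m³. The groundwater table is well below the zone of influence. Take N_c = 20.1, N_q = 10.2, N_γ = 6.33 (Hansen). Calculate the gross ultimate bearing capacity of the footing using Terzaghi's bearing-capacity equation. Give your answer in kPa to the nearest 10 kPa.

q_ult ≈ 520 kPa

Effective surcharge at the founding depth q = γ·D_f = 20.1 × 1.3 = 26.13 kPa.
q_ult = c·N_c + q·N_q + 0.5·γ·B·N_γ
     = 8 × 20.1 + 26.13 × 10.2 + 0.5 × 20.1 × 1.4 × 6.33
     = 160.8 + 266.53 + 89.063 = 516.39 kPa.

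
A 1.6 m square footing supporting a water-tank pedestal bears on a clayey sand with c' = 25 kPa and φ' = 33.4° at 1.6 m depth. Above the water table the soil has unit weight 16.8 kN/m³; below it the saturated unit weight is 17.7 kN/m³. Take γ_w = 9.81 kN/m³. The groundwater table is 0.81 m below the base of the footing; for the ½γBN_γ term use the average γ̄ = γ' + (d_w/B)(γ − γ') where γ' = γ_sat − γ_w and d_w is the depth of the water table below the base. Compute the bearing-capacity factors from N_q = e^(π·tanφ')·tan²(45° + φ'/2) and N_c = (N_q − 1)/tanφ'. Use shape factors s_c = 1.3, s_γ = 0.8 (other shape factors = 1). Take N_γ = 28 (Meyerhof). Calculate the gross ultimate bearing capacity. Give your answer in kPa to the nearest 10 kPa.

q_ult ≈ 2260 kPa

tan33.4° = 0.6594, so N_q = e^(π×0.6594)·tan²(61.7°) = 7.937 × 3.449 = 27.38.
N_c = (27.38 − 1)/tan33.4° = 40.
q = γ·D_f = 16.8 × 1.6 = 26.88 kPa.
γ' = 7.89 kN/m³; averaging over the depth B below the base, γ̄ = γ' + (d_w/B)(γ − γ') = 12.401 kN/m³.
c·N_c·s_c = 25 × 40 × 1.3 = 1300 kPa
q·N_q = 26.88 × 27.375 = 735.85 kPa
0.5·γ·B·N_γ·s_γ = 0.5 × 12.401 × 1.6 × 28 × 0.8 = 222.22 kPa
q_ult = 1300 + 735.85 + 222.22 = 2258.1 kPa.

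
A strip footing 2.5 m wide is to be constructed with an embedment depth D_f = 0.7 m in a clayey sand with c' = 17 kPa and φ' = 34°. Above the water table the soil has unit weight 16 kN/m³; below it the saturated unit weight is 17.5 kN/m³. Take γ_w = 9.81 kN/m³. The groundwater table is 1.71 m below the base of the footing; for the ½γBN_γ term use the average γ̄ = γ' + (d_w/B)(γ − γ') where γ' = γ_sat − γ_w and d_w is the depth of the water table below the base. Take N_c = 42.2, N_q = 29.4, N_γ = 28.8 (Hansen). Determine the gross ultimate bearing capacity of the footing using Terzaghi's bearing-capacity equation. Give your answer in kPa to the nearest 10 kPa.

q_ult ≈ 1530 kPa

q = γ·D_f = 16 × 0.7 = 11.2 kPa.
γ' = 7.69 kN/m³; averaging over the depth B below the base, γ̄ = γ' + (d_w/B)(γ − γ') = 13.374 kN/m³.
c·N_c = 17 × 42.2 = 717.4 kPa
q·N_q = 11.2 × 29.4 = 329.28 kPa
0.5·γ·B·N_γ = 0.5 × 13.374 × 2.5 × 28.8 = 481.47 kPa
q_ult = 717.4 + 329.28 + 481.47 = 1528.1 kPa.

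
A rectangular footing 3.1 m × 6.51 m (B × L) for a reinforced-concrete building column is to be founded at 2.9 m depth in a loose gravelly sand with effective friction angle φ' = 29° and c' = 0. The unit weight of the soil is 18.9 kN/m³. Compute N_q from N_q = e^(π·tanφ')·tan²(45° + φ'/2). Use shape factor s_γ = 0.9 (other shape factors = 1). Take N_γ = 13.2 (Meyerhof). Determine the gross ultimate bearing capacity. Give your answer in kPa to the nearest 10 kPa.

q_ult ≈ 1250 kPa

tan29° = 0.5543, so N_q = e^(π×0.5543)·tan²(59.5°) = 5.705 × 2.882 = 16.44.
Effective surcharge at the founding depth q = γ·D_f = 18.9 × 2.9 = 54.81 kPa.
q_ult = q·N_q + 0.5·γ·B·N_γ·s_γ
     = 54.81 × 16.443 + 0.5 × 18.9 × 3.1 × 13.2 × 0.9
     = 901.26 + 348.02 = 1249.3 kPa.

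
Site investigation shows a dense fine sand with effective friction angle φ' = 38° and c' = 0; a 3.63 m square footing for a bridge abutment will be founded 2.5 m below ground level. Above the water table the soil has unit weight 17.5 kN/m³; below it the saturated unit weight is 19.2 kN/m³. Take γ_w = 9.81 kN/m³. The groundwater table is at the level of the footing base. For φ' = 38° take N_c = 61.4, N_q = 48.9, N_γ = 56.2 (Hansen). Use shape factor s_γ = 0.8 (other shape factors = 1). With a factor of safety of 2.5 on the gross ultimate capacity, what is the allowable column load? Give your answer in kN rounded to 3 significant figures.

P_all ≈ 15300 kN

q = γ·D_f = 17.5 × 2.5 = 43.75 kPa.
For the ½γBN_γ term take γ' = 19.2 − 9.81 = 9.39 kN/m³ (soil below base is submerged).
q·N_q = 43.75 × 48.9 = 2139.4 kPa
0.5·γ·B·N_γ·s_γ = 0.5 × 9.39 × 3.63 × 56.2 × 0.8 = 766.25 kPa
q_ult = 2139.4 + 766.25 = 2905.6 kPa.
Gross allowable pressure q_all = 2905.6 / 2.5 = 1162.2 kPa.
Footing area = 13.1769 m², so allowable column load = 1162.2 × 13.1769 = 15315 kN.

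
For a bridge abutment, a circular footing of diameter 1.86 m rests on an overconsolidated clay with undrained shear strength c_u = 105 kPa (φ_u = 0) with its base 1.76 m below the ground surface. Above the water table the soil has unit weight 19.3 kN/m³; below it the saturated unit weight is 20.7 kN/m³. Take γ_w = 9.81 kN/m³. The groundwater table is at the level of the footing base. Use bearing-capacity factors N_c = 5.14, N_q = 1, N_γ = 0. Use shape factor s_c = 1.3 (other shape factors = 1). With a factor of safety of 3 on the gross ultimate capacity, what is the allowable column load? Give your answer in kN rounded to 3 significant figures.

Effective surcharge at the founding depth q = γ·D_f = 19.3 × 1.76 = 33.968 kPa.
q_ult = c·N_c·s_c + q·N_q
     = 105 × 5.14 × 1.3 + 33.968 × 1
     = 701.61 + 33.968 = 735.58 kPa.
Gross allowable pressure q_all = 735.58 / 3 = 245.19 kPa.
Footing area = 2.7172 m², so allowable column load = 245.19 × 2.7172 = 666.24 kN.

P_all ≈ 666 kN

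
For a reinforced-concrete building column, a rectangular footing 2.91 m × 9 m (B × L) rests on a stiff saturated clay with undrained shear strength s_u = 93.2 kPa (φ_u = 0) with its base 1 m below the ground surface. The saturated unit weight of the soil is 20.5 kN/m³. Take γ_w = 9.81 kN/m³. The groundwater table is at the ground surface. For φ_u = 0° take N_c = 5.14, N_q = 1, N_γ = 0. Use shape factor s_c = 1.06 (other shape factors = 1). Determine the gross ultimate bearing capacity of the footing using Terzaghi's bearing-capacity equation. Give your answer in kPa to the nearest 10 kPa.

q_ult ≈ 520 kPa

γ' = 20.5 − 9.81 = 10.69 kN/m³ (submerged throughout). q = 10.69 × 1 = 10.69 kPa.
c·N_c·s_c = 93.2 × 5.14 × 1.06 = 507.79 kPa
q·N_q = 10.69 × 1 = 10.69 kPa
q_ult = 507.79 + 10.69 = 518.48 kPa.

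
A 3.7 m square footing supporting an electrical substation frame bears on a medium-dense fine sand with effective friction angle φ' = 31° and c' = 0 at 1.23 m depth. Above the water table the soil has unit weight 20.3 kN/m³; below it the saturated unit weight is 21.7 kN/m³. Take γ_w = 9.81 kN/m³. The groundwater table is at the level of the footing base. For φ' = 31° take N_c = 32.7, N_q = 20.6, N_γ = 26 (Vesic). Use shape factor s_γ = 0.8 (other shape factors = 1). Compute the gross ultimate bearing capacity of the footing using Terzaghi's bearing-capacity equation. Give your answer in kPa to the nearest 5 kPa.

q_ult ≈ 970 kPa

q = γ·D_f = 20.3 × 1.23 = 24.969 kPa.
For the ½γBN_γ term take γ' = 21.7 − 9.81 = 11.89 kN/m³ (soil below base is submerged).
q·N_q = 24.969 × 20.6 = 514.36 kPa
0.5·γ·B·N_γ·s_γ = 0.5 × 11.89 × 3.7 × 26 × 0.8 = 457.53 kPa
q_ult = 514.36 + 457.53 = 971.89 kPa.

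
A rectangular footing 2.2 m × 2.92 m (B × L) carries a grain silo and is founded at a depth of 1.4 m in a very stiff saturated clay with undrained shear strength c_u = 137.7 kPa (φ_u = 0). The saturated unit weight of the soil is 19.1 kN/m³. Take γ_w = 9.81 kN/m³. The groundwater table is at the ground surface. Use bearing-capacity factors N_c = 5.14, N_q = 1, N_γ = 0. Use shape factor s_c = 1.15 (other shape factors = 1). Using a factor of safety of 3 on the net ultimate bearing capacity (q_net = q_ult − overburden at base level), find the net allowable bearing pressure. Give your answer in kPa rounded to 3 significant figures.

q_all(net) ≈ 271 kPa

Water table at ground surface, so effective unit weight γ' = 19.1 − 9.81 = 9.29 kN/m³ is used throughout; overburden q = 9.29 × 1.4 = 13.006 kPa.
Cohesion term c·N_c·s_c = 137.7 × 5.14 × 1.15 = 813.94 kPa; surcharge term q·N_q = 13.006 × 1 = 13.006 kPa.
q_ult = 813.94 + 13.006 = 826.95 kPa.
q_net = 826.95 − 13.006 = 813.94 kPa.
q_all(net) = 813.94 / 3 = 271.31 kPa.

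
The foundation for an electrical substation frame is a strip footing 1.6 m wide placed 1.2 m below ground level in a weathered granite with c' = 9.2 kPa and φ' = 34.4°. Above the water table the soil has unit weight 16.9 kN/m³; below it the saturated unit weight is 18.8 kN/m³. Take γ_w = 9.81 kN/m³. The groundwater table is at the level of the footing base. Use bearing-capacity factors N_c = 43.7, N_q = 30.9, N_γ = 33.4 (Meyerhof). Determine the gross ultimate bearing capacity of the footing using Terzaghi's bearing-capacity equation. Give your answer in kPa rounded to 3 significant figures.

Effective surcharge at the founding depth q = γ·D_f = 16.9 × 1.2 = 20.28 kPa.
The water table coincides with the base, so in the self-weight term γ → γ' = 8.99 kN/m³.
q_ult = c·N_c + q·N_q + 0.5·γ·B·N_γ
     = 9.2 × 43.7 + 20.28 × 30.9 + 0.5 × 8.99 × 1.6 × 33.4
     = 402.04 + 626.65 + 240.21 = 1268.9 kPa.

q_ult ≈ 1270 kPa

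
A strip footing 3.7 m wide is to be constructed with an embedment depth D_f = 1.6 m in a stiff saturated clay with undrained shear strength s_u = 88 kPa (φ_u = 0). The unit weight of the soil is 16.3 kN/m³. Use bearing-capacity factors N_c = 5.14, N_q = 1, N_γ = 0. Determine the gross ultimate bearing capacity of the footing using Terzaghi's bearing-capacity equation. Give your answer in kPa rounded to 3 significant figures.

q_ult ≈ 478 kPa

Effective surcharge at the founding depth q = γ·D_f = 16.3 × 1.6 = 26.08 kPa.
q_ult = c·N_c + q·N_q
     = 88 × 5.14 + 26.08 × 1
     = 452.32 + 26.08 = 478.4 kPa.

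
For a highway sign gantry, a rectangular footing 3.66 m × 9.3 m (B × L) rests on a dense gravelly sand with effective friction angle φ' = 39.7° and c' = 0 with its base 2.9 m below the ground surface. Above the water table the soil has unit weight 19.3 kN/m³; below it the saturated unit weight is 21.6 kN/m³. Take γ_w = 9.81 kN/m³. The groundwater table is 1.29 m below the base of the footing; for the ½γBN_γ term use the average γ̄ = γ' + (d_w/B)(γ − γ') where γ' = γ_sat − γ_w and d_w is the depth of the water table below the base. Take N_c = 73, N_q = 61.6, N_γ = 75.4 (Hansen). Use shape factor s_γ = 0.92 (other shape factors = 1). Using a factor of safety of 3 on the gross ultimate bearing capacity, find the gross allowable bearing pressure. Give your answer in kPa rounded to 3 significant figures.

q_all ≈ 1760 kPa

q = γ·D_f = 19.3 × 2.9 = 55.97 kPa.
γ' = 11.79 kN/m³; averaging over the depth B below the base, γ̄ = γ' + (d_w/B)(γ − γ') = 14.437 kN/m³.
q·N_q = 55.97 × 61.6 = 3447.8 kPa
0.5·γ·B·N_γ·s_γ = 0.5 × 14.437 × 3.66 × 75.4 × 0.92 = 1832.7 kPa
q_ult = 3447.8 + 1832.7 = 5280.4 kPa.
q_all = 5280.4 / 3 = 1760.1 kPa.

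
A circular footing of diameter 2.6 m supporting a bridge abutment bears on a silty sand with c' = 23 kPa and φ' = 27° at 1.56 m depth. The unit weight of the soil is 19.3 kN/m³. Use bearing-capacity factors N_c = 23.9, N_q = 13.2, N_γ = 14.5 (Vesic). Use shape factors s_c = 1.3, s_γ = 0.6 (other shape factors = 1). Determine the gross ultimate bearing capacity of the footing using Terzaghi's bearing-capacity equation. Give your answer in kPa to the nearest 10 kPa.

Effective surcharge at the founding depth q = γ·D_f = 19.3 × 1.56 = 30.108 kPa.
q_ult = c·N_c·s_c + q·N_q + 0.5·γ·B·N_γ·s_γ
     = 23 × 23.9 × 1.3 + 30.108 × 13.2 + 0.5 × 19.3 × 2.6 × 14.5 × 0.6
     = 714.61 + 397.43 + 218.28 = 1330.3 kPa.

q_ult ≈ 1330 kPa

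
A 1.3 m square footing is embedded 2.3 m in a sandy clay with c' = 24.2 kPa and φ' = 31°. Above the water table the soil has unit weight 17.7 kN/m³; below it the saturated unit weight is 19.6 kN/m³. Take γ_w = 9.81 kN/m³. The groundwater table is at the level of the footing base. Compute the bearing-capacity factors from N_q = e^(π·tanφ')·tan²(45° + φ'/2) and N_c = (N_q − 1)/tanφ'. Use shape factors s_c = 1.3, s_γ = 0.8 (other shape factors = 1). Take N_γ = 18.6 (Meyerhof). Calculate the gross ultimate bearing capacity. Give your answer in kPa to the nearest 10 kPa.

q_ult ≈ 1960 kPa

tan31° = 0.6009, so N_q = e^(π×0.6009)·tan²(60.5°) = 6.604 × 3.124 = 20.63.
N_c = (20.63 − 1)/tan31° = 32.67.
Overburden at base level: q = 17.7 × 2.3 = 40.71 kPa.
Below the base the soil is submerged, so the ½γBN_γ term uses γ' = 19.6 − 9.81 = 9.79 kN/m³.
Cohesion term c·N_c·s_c = 24.2 × 32.671 × 1.3 = 1027.8 kPa; surcharge term q·N_q = 40.71 × 20.631 = 839.88 kPa; self-weight term 0.5·γ·B·N_γ·s_γ = 0.5 × 9.79 × 1.3 × 18.6 × 0.8 = 94.689 kPa.
q_ult = 1027.8 + 839.88 + 94.689 = 1962.4 kPa.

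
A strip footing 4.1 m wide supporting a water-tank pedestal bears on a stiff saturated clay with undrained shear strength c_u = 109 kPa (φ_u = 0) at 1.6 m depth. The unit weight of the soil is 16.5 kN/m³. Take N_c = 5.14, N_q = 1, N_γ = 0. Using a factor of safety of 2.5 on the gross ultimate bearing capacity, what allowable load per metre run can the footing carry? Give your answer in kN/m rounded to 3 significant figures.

≈ 962 kN/m

Overburden at base level: q = 16.5 × 1.6 = 26.4 kPa.
Cohesion term c·N_c = 109 × 5.14 = 560.26 kPa; surcharge term q·N_q = 26.4 × 1 = 26.4 kPa.
q_ult = 560.26 + 26.4 = 586.66 kPa.
Gross allowable pressure q_all = 586.66 / 2.5 = 234.66 kPa.
Allowable wall load = q_all × B = 234.66 × 4.1 = 962.12 kN per metre run.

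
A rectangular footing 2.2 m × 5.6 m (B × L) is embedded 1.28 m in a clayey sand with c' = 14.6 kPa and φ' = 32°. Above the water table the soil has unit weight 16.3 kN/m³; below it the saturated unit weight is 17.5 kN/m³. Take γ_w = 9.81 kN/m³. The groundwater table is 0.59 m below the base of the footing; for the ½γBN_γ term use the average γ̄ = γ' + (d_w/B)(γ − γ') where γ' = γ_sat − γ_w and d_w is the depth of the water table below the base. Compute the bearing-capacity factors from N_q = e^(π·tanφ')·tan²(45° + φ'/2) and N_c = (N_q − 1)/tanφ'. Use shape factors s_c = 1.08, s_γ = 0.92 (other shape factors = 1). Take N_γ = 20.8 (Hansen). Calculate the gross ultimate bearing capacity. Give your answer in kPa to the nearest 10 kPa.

q_ult ≈ 1250 kPa

tan32° = 0.6249, so N_q = e^(π×0.6249)·tan²(61°) = 7.121 × 3.255 = 23.18.
N_c = (23.18 − 1)/tan32° = 35.49.
Effective surcharge at the founding depth q = γ·D_f = 16.3 × 1.28 = 20.864 kPa.
With d_w = 0.59 m < B, γ̄ = 7.69 + (0.59/2.2) × (16.3 − 7.69) = 9.999 kN/m³.
q_ult = c·N_c·s_c + q·N_q + 0.5·γ·B·N_γ·s_γ
     = 14.6 × 35.49 × 1.08 + 20.864 × 23.177 + 0.5 × 9.999 × 2.2 × 20.8 × 0.92
     = 559.61 + 483.56 + 210.48 = 1253.6 kPa.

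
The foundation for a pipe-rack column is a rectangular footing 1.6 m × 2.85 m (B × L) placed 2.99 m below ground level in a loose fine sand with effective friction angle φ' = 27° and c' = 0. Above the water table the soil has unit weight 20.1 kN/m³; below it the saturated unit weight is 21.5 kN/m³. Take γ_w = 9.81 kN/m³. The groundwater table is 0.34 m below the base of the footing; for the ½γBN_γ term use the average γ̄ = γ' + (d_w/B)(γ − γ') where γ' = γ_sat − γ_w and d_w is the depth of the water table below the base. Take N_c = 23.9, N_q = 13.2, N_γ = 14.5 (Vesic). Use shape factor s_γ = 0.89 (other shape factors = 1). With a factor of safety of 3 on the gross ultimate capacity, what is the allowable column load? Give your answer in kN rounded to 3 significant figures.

Effective surcharge at the founding depth q = γ·D_f = 20.1 × 2.99 = 60.099 kPa.
With d_w = 0.34 m < B, γ̄ = 11.69 + (0.34/1.6) × (20.1 − 11.69) = 13.477 kN/m³.
q_ult = q·N_q + 0.5·γ·B·N_γ·s_γ
     = 60.099 × 13.2 + 0.5 × 13.477 × 1.6 × 14.5 × 0.89
     = 793.31 + 139.14 = 932.44 kPa.
Gross allowable pressure q_all = 932.44 / 3 = 310.81 kPa.
Footing area = 4.56 m², so allowable column load = 310.81 × 4.56 = 1417.3 kN.

P_all ≈ 1420 kN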